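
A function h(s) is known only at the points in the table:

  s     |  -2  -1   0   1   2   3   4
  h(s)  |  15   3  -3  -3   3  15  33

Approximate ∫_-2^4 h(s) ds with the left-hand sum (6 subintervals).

30

Δs = 1.
Sum = 1·[15 + 3 + (-3) + (-3) + 3 + 15] = 30.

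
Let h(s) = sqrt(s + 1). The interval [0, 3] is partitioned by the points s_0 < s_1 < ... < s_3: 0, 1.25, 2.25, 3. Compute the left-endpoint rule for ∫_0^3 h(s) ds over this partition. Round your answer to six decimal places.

4.102082

Subinterval widths: 1.25, 1, 0.75.
Left endpoints: 0, 1.25, 2.25.
h(0) ≈ 1.000000, h(1.25) ≈ 1.500000, h(2.25) ≈ 1.802776.
Sum = Σ Δs_i · h(s_i).
Sum ≈ 4.102082.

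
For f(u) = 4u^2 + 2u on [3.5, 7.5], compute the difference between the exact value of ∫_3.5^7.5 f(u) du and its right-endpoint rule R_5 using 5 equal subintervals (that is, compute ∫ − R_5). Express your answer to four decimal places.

Exact integral: ∫_3.5^7.5 f(u) du ≈ 549.333333.
R_5 = 624.64.
Error ≈ 549.333333 − 624.64 ≈ -75.3067.

-75.3067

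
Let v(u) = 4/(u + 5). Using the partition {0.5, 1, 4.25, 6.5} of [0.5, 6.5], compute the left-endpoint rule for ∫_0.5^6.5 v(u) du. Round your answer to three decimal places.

Subinterval widths: 0.5, 3.25, 2.25.
Left endpoints: 0.5, 1, 4.25.
v(0.5) = 8/11, v(1) = 2/3, v(4.25) = 16/37.
Sum = Σ Δu_i · v(u_i).
Sum ≈ 3.503.

3.503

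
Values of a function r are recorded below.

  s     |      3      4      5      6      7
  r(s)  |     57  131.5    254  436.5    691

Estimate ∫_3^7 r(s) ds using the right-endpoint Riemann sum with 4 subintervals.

Δs = 1.
Sum = 1·[131.5 + 254 + 436.5 + 691] = 1513.

1513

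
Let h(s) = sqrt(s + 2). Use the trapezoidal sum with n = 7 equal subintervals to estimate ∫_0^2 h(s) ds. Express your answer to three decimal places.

Δs = (2 − 0)/7 = 2/7.
h(0) ≈ 1.414, h(2/7) ≈ 1.512, h(4/7) ≈ 1.604, h(6/7) ≈ 1.690, h(8/7) ≈ 1.773, h(10/7) ≈ 1.852, h(12/7) ≈ 1.927, h(2) ≈ 2.000.
T_7 = (Δs/2)·[h(s_0) + 2h(s_1) + ... + 2h(s_{6}) + h(s_7)].
Sum ≈ 3.447.

3.447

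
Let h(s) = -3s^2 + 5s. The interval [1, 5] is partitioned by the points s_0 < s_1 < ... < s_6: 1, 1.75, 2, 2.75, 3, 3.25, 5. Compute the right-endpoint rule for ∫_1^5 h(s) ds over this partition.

-101.890625

Subinterval widths: 0.75, 0.25, 0.75, 0.25, 0.25, 1.75.
Right endpoints: 1.75, 2, 2.75, 3, 3.25, 5.
h(1.75) = -0.4375, h(2) = -2, h(2.75) = -8.9375, h(3) = -12, h(3.25) = -15.4375, h(5) = -50.
Sum = Σ Δs_i · h(s_i).
Sum = -101.890625.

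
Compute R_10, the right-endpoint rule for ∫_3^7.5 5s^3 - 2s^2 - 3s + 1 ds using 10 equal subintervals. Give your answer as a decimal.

Δs = (7.5 − 3)/10 = 0.45.
Right endpoints: 3.45, 3.9, 4.35, 4.8, 5.25, 5.7, 6.15, 6.6, 7.05, 7.5.
f(3.45) = 172.163125, f(3.9) = 255.475, f(4.35) = 361.669375, f(4.8) = 493.48, f(5.25) = 653.640625, f(5.7) = 844.885, f(6.15) = 1069.946875, f(6.6) = 1331.56, f(7.05) = 1632.458125, f(7.5) = 1975.375.
Sum = Δs · [f(3.45) + f(3.9) + f(4.35) + ...].
Sum = 3955.79390625.

3955.79390625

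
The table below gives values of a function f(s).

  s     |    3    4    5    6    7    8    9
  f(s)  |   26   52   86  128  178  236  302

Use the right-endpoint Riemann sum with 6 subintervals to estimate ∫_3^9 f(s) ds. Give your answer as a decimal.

982

Δs = 1.
Sum = 1·[52 + 86 + 128 + 178 + 236 + 302] = 982.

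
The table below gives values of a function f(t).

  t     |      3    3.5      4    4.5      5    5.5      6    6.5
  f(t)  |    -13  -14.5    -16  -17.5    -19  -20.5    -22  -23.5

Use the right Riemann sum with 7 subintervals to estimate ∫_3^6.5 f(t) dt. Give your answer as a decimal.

Δt = 0.5.
Sum = 0.5·[(-14.5) + (-16) + (-17.5) + (-19) + (-20.5) + (-22) + (-23.5)] = -66.5.

-66.5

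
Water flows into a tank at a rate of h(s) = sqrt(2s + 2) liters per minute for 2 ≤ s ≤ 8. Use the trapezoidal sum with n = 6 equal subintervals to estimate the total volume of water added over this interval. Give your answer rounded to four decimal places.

20.5425

Δs = (8 − 2)/6 = 1.
h(2) ≈ 2.4495, h(3) ≈ 2.8284, h(4) ≈ 3.1623, h(5) ≈ 3.4641, h(6) ≈ 3.7417, h(7) ≈ 4.0000, h(8) ≈ 4.2426.
T_6 = (Δs/2)·[h(s_0) + 2h(s_1) + ... + 2h(s_{5}) + h(s_6)].
Sum ≈ 20.5425.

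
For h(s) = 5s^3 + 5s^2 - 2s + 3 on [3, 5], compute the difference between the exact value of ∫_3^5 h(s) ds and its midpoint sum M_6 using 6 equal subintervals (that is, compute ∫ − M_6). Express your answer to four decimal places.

Exact integral: ∫_3^5 h(s) ds ≈ 833.333333.
M_6 ≈ 832.129630.
Error ≈ 833.333333 − 832.129630 ≈ 1.2037.

1.2037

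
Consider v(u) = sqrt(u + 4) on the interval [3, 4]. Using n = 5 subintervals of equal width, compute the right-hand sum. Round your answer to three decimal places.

2.756

Δu = (4 − 3)/5 = 0.2.
Right endpoints: 3.2, 3.4, 3.6, 3.8, 4.
v(3.2) ≈ 2.683, v(3.4) ≈ 2.720, v(3.6) ≈ 2.757, v(3.8) ≈ 2.793, v(4) ≈ 2.828.
Sum = Δu · [v(3.2) + v(3.4) + v(3.6) + v(3.8) + v(4)].
Sum ≈ 2.756.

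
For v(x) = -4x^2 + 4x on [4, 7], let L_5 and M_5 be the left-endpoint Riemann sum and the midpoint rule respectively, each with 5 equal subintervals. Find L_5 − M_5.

34.92

L_5 = -270.72.
M_5 = -305.64.
L_5 − M_5 = 34.92.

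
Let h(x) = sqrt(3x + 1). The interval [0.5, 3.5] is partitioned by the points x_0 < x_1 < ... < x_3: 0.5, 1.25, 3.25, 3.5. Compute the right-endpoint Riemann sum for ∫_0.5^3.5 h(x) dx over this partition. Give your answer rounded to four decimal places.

9.0398

Subinterval widths: 0.75, 2, 0.25.
Right endpoints: 1.25, 3.25, 3.5.
h(1.25) ≈ 2.1794, h(3.25) ≈ 3.2787, h(3.5) ≈ 3.3912.
Sum = Σ Δx_i · h(x_i).
Sum ≈ 9.0398.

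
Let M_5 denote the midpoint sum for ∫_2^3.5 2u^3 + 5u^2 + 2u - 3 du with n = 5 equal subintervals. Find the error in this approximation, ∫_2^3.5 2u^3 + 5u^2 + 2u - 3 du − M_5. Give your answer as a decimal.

0.241875

Exact integral: ∫_2^3.5 f(u) du = 128.90625.
M_5 = 128.664375.
Error = 128.90625 − 128.664375 = 0.241875.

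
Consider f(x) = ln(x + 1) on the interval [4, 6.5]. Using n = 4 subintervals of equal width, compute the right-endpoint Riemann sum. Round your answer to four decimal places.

Δx = (6.5 − 4)/4 = 0.625.
Right endpoints: 4.625, 5.25, 5.875, 6.5.
f(4.625) ≈ 1.7272, f(5.25) ≈ 1.8326, f(5.875) ≈ 1.9279, f(6.5) ≈ 2.0149.
Sum = Δx · [f(4.625) + f(5.25) + f(5.875) + f(6.5)].
Sum ≈ 4.6891.

4.6891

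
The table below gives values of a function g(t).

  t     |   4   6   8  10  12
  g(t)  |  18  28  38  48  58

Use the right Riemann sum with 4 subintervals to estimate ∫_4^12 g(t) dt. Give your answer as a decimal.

Δt = 2.
Sum = 2·[28 + 38 + 48 + 58] = 344.

344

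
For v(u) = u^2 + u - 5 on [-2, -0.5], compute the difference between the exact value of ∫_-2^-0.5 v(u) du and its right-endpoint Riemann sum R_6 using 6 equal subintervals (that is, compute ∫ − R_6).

0.265625

Exact integral: ∫_-2^-0.5 v(u) du = -6.75.
R_6 = -7.015625.
Error = -6.75 − (-7.015625) = 0.265625.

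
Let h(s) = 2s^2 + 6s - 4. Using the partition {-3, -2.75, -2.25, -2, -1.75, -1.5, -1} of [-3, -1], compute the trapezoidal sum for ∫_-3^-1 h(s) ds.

Subinterval widths: 0.25, 0.5, 0.25, 0.25, 0.25, 0.5.
h(-3) = -4, h(-2.75) = -5.375, h(-2.25) = -7.375, h(-2) = -8, h(-1.75) = -8.375, h(-1.5) = -8.5, h(-1) = -8.
On each subinterval the trapezoid contributes (Δs_i/2)·[h(s_{i-1}) + h(s_i)].
Sum = -14.5625.

-14.5625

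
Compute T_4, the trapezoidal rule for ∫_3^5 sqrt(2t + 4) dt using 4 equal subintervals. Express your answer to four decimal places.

6.9191

Δt = (5 − 3)/4 = 0.5.
f(3) ≈ 3.1623, f(3.5) ≈ 3.3166, f(4) ≈ 3.4641, f(4.5) ≈ 3.6056, f(5) ≈ 3.7417.
T_4 = (Δt/2)·[f(t_0) + 2f(t_1) + 2f(t_2) + 2f(t_3) + f(t_4)].
Sum ≈ 6.9191.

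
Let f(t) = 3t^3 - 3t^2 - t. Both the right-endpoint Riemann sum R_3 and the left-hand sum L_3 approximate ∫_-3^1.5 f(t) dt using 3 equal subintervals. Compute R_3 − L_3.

R_3 = -20.25.
L_3 = -180.5625.
R_3 − L_3 = 160.3125.

160.3125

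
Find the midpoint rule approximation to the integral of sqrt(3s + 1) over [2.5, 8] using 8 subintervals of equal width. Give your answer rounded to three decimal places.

Δs = (8 − 2.5)/8 = 0.6875.
Midpoints: 2.84375, 3.53125, 4.21875, 4.90625, 5.59375, 6.28125, 6.96875, 7.65625.
f(2.84375) ≈ 3.087, f(3.53125) ≈ 3.405, f(4.21875) ≈ 3.695, f(4.90625) ≈ 3.965, f(5.59375) ≈ 4.217, f(6.28125) ≈ 4.455, f(6.96875) ≈ 4.680, f(7.65625) ≈ 4.896.
Sum = Δs · [f(2.84375) + f(3.53125) + f(4.21875) + ...].
Sum ≈ 22.275.

22.275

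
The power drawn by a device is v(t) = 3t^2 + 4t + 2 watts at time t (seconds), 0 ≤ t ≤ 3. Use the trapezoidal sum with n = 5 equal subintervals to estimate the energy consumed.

Δt = (3 − 0)/5 = 0.6.
v(0) = 2, v(0.6) = 5.48, v(1.2) = 11.12, v(1.8) = 18.92, v(2.4) = 28.88, v(3) = 41.
T_5 = (Δt/2)·[v(t_0) + 2v(t_1) + ... + 2v(t_{4}) + v(t_5)].
Sum = 51.54.

51.54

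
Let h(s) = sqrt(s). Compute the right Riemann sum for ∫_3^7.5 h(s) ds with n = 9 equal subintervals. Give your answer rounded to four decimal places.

Δs = (7.5 − 3)/9 = 0.5.
Right endpoints: 3.5, 4, 4.5, 5, 5.5, 6, 6.5, 7, 7.5.
h(3.5) ≈ 1.8708, h(4) ≈ 2.0000, h(4.5) ≈ 2.1213, h(5) ≈ 2.2361, h(5.5) ≈ 2.3452, h(6) ≈ 2.4495, h(6.5) ≈ 2.5495, h(7) ≈ 2.6458, h(7.5) ≈ 2.7386.
Sum = Δs · [h(3.5) + h(4) + h(4.5) + ...].
Sum ≈ 10.4784.

10.4784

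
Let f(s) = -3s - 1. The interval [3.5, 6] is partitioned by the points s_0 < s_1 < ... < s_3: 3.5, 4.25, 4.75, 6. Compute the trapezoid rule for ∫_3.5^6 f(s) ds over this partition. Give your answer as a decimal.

Subinterval widths: 0.75, 0.5, 1.25.
f(3.5) = -11.5, f(4.25) = -13.75, f(4.75) = -15.25, f(6) = -19.
On each subinterval the trapezoid contributes (Δs_i/2)·[f(s_{i-1}) + f(s_i)].
Sum = -38.125.

-38.125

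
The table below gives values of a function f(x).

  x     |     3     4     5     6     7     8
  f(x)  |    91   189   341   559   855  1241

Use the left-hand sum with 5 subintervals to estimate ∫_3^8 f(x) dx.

Δx = 1.
Sum = 1·[91 + 189 + 341 + 559 + 855] = 2035.

2035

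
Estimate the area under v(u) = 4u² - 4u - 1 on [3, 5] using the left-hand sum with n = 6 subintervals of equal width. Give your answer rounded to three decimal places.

87.481

Δu = (5 − 3)/6 = 1/3.
Left endpoints: 3, 10/3, 11/3, 4, 13/3, 14/3.
v(3) = 23, v(10/3) = 271/9, v(11/3) = 343/9, v(4) = 47, v(13/3) = 511/9, v(14/3) = 607/9.
Sum = Δu · [v(3) + v(10/3) + v(11/3) + ...].
Sum ≈ 87.481.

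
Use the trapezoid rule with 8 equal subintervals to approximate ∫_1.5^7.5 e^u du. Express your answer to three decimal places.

Δu = (7.5 − 1.5)/8 = 0.75.
f(1.5) ≈ 4.482, f(2.25) ≈ 9.488, f(3) ≈ 20.086, f(3.75) ≈ 42.521, f(4.5) ≈ 90.017, f(5.25) ≈ 190.566, f(6) ≈ 403.429, f(6.75) ≈ 854.059, f(7.5) ≈ 1808.042.
T_8 = (Δu/2)·[f(u_0) + 2f(u_1) + ... + 2f(u_{7}) + f(u_8)].
Sum ≈ 1887.321.

1887.321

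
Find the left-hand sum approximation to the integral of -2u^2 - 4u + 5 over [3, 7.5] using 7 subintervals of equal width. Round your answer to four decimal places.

Δu = (7.5 − 3)/7 = 9/14.
Left endpoints: 3, 51/14, 30/7, 69/14, 39/7, 87/14, 48/7.
f(3) = -25, f(51/14) = -3539/98, f(30/7) = -2395/49, f(69/14) = -6203/98, f(39/7) = -3889/49, f(87/14) = -9515/98, f(48/7) = -5707/49.
Sum = Δu · [f(3) + f(51/14) + f(30/7) + ...].
Sum ≈ -299.7092.

-299.7092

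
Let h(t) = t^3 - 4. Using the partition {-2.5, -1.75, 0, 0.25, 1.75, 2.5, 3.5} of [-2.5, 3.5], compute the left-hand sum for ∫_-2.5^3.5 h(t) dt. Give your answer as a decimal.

-25.4296875

Subinterval widths: 0.75, 1.75, 0.25, 1.5, 0.75, 1.
Left endpoints: -2.5, -1.75, 0, 0.25, 1.75, 2.5.
h(-2.5) = -19.625, h(-1.75) = -9.359375, h(0) = -4, h(0.25) = -3.984375, h(1.75) = 1.359375, h(2.5) = 11.625.
Sum = Σ Δt_i · h(t_i).
Sum = -25.4296875.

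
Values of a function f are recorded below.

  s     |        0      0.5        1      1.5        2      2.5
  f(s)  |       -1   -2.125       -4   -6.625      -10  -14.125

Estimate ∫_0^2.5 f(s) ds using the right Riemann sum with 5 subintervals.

Δs = 0.5.
Sum = 0.5·[(-2.125) + (-4) + (-6.625) + (-10) + (-14.125)] = -18.4375.

-18.4375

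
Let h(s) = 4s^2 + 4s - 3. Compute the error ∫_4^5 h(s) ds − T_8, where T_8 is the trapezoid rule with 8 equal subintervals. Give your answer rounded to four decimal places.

-0.0104

Exact integral: ∫_4^5 h(s) ds ≈ 96.333333.
T_8 = 96.34375.
Error ≈ 96.333333 − 96.34375 ≈ -0.0104.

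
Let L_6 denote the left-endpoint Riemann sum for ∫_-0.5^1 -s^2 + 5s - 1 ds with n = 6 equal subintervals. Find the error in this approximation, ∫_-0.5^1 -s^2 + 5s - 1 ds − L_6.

0.859375

Exact integral: ∫_-0.5^1 f(s) ds = 0.
L_6 = -0.859375.
Error = 0 − (-0.859375) = 0.859375.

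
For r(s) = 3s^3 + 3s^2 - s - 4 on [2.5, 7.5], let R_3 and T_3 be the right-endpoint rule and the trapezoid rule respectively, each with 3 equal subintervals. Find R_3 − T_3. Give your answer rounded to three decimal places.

R_3 ≈ 3952.56944.
T_3 ≈ 2816.11111.
R_3 − T_3 ≈ 1136.458.

1136.458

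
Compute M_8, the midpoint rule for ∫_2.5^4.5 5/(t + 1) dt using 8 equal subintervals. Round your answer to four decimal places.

2.2593

Δt = (4.5 − 2.5)/8 = 0.25.
Midpoints: 2.625, 2.875, 3.125, 3.375, 3.625, 3.875, 4.125, 4.375.
f(2.625) = 40/29, f(2.875) = 40/31, f(3.125) = 40/33, f(3.375) = 8/7, f(3.625) = 40/37, f(3.875) = 40/39, f(4.125) = 40/41, f(4.375) = 40/43.
Sum = Δt · [f(2.625) + f(2.875) + f(3.125) + ...].
Sum ≈ 2.2593.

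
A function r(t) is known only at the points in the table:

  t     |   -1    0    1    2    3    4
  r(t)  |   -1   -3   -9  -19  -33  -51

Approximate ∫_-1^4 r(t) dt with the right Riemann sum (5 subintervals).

Δt = 1.
Sum = 1·[(-3) + (-9) + (-19) + (-33) + (-51)] = -115.

-115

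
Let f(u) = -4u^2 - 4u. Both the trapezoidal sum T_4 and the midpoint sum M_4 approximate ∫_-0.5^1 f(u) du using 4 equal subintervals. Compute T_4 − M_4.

-0.2109375

T_4 = -3.140625.
M_4 = -2.9296875.
T_4 − M_4 = -0.2109375.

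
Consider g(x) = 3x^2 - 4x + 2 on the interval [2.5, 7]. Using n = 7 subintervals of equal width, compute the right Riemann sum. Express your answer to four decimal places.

Δx = (7 − 2.5)/7 = 9/14.
Right endpoints: 22/7, 53/14, 31/7, 71/14, 40/7, 89/14, 7.
g(22/7) = 934/49, g(53/14) = 5851/196, g(31/7) = 2113/49, g(71/14) = 11539/196, g(40/7) = 3778/49, g(89/14) = 19171/196, g(7) = 121.
Sum = Δx · [g(22/7) + g(53/14) + g(31/7) + ...].
Sum ≈ 287.2423.

287.2423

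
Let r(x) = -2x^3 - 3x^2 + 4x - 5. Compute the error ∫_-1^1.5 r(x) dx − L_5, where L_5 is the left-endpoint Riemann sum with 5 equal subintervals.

-0.15625

Exact integral: ∫_-1^1.5 r(x) dx = -16.40625.
L_5 = -16.25.
Error = -16.40625 − (-16.25) = -0.15625.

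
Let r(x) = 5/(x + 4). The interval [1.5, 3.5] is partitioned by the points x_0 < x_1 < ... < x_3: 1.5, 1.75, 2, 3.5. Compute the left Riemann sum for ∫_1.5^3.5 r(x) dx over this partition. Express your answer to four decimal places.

Subinterval widths: 0.25, 0.25, 1.5.
Left endpoints: 1.5, 1.75, 2.
r(1.5) = 10/11, r(1.75) = 20/23, r(2) = 5/6.
Sum = Σ Δx_i · r(x_i).
Sum ≈ 1.6947.

1.6947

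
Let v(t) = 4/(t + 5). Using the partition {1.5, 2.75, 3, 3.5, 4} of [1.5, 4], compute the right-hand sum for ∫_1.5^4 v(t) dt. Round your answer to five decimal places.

Subinterval widths: 1.25, 0.25, 0.5, 0.5.
Right endpoints: 2.75, 3, 3.5, 4.
v(2.75) = 16/31, v(3) = 0.5, v(3.5) = 8/17, v(4) = 4/9.
Sum = Σ Δt_i · v(t_i).
Sum ≈ 1.22768.

1.22768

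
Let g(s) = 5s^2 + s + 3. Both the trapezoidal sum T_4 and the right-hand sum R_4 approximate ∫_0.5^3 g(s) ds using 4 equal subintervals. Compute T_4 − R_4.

-14.453125

T_4 = 57.48046875.
R_4 = 71.93359375.
T_4 − R_4 = -14.453125.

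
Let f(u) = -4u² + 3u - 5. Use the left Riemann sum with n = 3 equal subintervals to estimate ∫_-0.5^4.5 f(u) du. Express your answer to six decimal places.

-71.759259

Δu = (4.5 − (-0.5))/3 = 5/3.
Left endpoints: -0.5, 7/6, 17/6.
f(-0.5) = -7.5, f(7/6) = -125/18, f(17/6) = -515/18.
Sum = Δu · [f(-0.5) + f(7/6) + f(17/6)].
Sum ≈ -71.759259.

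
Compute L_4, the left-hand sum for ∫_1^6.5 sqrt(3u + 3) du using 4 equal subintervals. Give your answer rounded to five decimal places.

18.82787

Δu = (6.5 − 1)/4 = 1.375.
Left endpoints: 1, 2.375, 3.75, 5.125.
f(1) ≈ 2.44949, f(2.375) ≈ 3.18198, f(3.75) ≈ 3.77492, f(5.125) ≈ 4.28661.
Sum = Δu · [f(1) + f(2.375) + f(3.75) + f(5.125)].
Sum ≈ 18.82787.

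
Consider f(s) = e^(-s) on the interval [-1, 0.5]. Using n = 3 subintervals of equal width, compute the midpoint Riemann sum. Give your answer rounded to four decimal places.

2.0899

Δs = (0.5 − (-1))/3 = 0.5.
Midpoints: -0.75, -0.25, 0.25.
f(-0.75) ≈ 2.1170, f(-0.25) ≈ 1.2840, f(0.25) ≈ 0.7788.
Sum = Δs · [f(-0.75) + f(-0.25) + f(0.25)].
Sum ≈ 2.0899.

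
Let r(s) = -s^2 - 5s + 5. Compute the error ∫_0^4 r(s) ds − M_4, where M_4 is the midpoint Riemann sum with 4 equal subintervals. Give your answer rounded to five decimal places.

Exact integral: ∫_0^4 r(s) ds ≈ -41.3333333.
M_4 = -41.
Error ≈ -41.3333333 − (-41) ≈ -0.33333.

-0.33333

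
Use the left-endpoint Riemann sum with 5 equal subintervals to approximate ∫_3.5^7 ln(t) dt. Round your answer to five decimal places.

5.48828

Δt = (7 − 3.5)/5 = 0.7.
Left endpoints: 3.5, 4.2, 4.9, 5.6, 6.3.
f(3.5) ≈ 1.25276, f(4.2) ≈ 1.43508, f(4.9) ≈ 1.58924, f(5.6) ≈ 1.72277, f(6.3) ≈ 1.84055.
Sum = Δt · [f(3.5) + f(4.2) + f(4.9) + f(5.6) + f(6.3)].
Sum ≈ 5.48828.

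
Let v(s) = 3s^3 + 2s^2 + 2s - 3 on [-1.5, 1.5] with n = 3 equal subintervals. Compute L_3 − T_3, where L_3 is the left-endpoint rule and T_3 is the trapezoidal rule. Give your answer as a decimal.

L_3 = -16.625.
T_3 = -3.5.
L_3 − T_3 = -13.125.

-13.125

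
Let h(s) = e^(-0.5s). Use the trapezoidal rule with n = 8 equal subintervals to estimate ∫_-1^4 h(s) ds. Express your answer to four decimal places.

Δs = (4 − (-1))/8 = 0.625.
h(-1) ≈ 1.6487, h(-0.375) ≈ 1.2062, h(0.25) ≈ 0.8825, h(0.875) ≈ 0.6456, h(1.5) ≈ 0.4724, h(2.125) ≈ 0.3456, h(2.75) ≈ 0.2528, h(3.375) ≈ 0.1850, h(4) ≈ 0.1353.
T_8 = (Δs/2)·[h(s_0) + 2h(s_1) + ... + 2h(s_{7}) + h(s_8)].
Sum ≈ 3.0514.

3.0514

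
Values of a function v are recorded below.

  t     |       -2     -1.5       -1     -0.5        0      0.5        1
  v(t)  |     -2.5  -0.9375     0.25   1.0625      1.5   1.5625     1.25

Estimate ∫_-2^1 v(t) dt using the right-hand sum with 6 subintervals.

Δt = 0.5.
Sum = 0.5·[(-0.9375) + 0.25 + 1.0625 + 1.5 + 1.5625 + 1.25] = 2.34375.

2.34375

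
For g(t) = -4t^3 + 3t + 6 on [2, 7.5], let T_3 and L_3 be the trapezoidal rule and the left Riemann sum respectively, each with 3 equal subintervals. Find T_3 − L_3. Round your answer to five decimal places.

T_3 ≈ -3212.3055556.
L_3 ≈ -1709.8888889.
T_3 − L_3 ≈ -1502.41667.

-1502.41667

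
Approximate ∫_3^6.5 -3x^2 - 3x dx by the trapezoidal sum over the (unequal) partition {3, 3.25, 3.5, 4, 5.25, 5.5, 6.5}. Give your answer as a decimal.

-299.0625

Subinterval widths: 0.25, 0.25, 0.5, 1.25, 0.25, 1.
f(3) = -36, f(3.25) = -41.4375, f(3.5) = -47.25, f(4) = -60, f(5.25) = -98.4375, f(5.5) = -107.25, f(6.5) = -146.25.
On each subinterval the trapezoid contributes (Δx_i/2)·[f(x_{i-1}) + f(x_i)].
Sum = -299.0625.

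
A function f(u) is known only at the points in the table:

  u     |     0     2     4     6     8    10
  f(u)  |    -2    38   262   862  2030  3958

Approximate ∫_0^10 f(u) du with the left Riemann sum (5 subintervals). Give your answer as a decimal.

Δu = 2.
Sum = 2·[(-2) + 38 + 262 + 862 + 2030] = 6380.

6380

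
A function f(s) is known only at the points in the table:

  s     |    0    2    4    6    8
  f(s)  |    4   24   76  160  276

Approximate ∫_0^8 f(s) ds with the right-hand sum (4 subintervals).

1072

Δs = 2.
Sum = 2·[24 + 76 + 160 + 276] = 1072.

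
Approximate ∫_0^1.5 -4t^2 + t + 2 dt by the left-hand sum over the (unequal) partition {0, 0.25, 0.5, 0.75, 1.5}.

1.75

Subinterval widths: 0.25, 0.25, 0.25, 0.75.
Left endpoints: 0, 0.25, 0.5, 0.75.
f(0) = 2, f(0.25) = 2, f(0.5) = 1.5, f(0.75) = 0.5.
Sum = Σ Δt_i · f(t_i).
Sum = 1.75.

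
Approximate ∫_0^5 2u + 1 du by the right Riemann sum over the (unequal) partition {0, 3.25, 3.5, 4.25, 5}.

Subinterval widths: 3.25, 0.25, 0.75, 0.75.
Right endpoints: 3.25, 3.5, 4.25, 5.
f(3.25) = 7.5, f(3.5) = 8, f(4.25) = 9.5, f(5) = 11.
Sum = Σ Δu_i · f(u_i).
Sum = 41.75.

41.75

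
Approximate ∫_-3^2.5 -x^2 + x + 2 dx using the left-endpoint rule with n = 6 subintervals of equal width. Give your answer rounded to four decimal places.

Δx = (2.5 − (-3))/6 = 11/12.
Left endpoints: -3, -25/12, -7/6, -0.25, 2/3, 19/12.
f(-3) = -10, f(-25/12) = -637/144, f(-7/6) = -19/36, f(-0.25) = 1.6875, f(2/3) = 20/9, f(19/12) = 155/144.
Sum = Δx · [f(-3) + f(-25/12) + f(-7/6) + ...].
Sum ≈ -9.1348.

-9.1348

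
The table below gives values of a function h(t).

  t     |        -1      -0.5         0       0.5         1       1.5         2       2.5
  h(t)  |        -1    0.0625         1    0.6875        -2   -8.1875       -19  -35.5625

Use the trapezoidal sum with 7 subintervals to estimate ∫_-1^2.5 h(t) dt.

-22.859375

Δt = 0.5.
T_7 = (0.5/2)·[(-1) + 2·0.0625 + 2·1 + 2·0.6875 + 2·(-2) + 2·(-8.1875) + 2·(-19) + (-35.5625)] = -22.859375.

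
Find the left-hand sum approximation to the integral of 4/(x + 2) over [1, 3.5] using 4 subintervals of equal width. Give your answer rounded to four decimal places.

2.6240

Δx = (3.5 − 1)/4 = 0.625.
Left endpoints: 1, 1.625, 2.25, 2.875.
f(1) = 4/3, f(1.625) = 32/29, f(2.25) = 16/17, f(2.875) = 32/39.
Sum = Δx · [f(1) + f(1.625) + f(2.25) + f(2.875)].
Sum ≈ 2.6240.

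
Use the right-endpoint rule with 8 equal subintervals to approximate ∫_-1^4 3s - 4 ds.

7.1875

Δs = (4 − (-1))/8 = 0.625.
Right endpoints: -0.375, 0.25, 0.875, 1.5, 2.125, 2.75, 3.375, 4.
f(-0.375) = -5.125, f(0.25) = -3.25, f(0.875) = -1.375, f(1.5) = 0.5, f(2.125) = 2.375, f(2.75) = 4.25, f(3.375) = 6.125, f(4) = 8.
Sum = Δs · [f(-0.375) + f(0.25) + f(0.875) + ...].
Sum = 7.1875.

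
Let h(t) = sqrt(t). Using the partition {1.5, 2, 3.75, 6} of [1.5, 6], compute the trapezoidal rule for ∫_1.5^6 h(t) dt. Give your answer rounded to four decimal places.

8.5258

Subinterval widths: 0.5, 1.75, 2.25.
h(1.5) ≈ 1.2247, h(2) ≈ 1.4142, h(3.75) ≈ 1.9365, h(6) ≈ 2.4495.
On each subinterval the trapezoid contributes (Δt_i/2)·[h(t_{i-1}) + h(t_i)].
Sum ≈ 8.5258.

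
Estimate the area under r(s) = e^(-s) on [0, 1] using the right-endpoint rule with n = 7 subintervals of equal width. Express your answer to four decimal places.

Δs = (1 − 0)/7 = 1/7.
Right endpoints: 1/7, 2/7, 3/7, 4/7, 5/7, 6/7, 1.
r(1/7) ≈ 0.8669, r(2/7) ≈ 0.7515, r(3/7) ≈ 0.6514, r(4/7) ≈ 0.5647, r(5/7) ≈ 0.4895, r(6/7) ≈ 0.4244, r(1) ≈ 0.3679.
Sum = Δs · [r(1/7) + r(2/7) + r(3/7) + ...].
Sum ≈ 0.5880.

0.5880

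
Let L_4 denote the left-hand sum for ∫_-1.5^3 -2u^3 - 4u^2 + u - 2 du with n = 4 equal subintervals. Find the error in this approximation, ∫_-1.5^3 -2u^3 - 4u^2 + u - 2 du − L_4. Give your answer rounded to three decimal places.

Exact integral: ∫_-1.5^3 f(u) du = -84.09375.
L_4 ≈ -45.33398.
Error ≈ -84.09375 − (-45.33398) ≈ -38.760.

-38.760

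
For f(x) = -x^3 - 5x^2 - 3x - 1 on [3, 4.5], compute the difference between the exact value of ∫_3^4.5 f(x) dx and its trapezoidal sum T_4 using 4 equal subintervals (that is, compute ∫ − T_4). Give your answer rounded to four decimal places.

Exact integral: ∫_3^4.5 f(x) dx = -207.515625.
T_4 ≈ -208.086914.
Error ≈ -207.515625 − (-208.086914) ≈ 0.5713.

0.5713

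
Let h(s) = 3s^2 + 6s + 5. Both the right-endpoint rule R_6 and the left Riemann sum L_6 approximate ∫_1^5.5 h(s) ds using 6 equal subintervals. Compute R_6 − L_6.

R_6 = 319.921875.
L_6 = 233.859375.
R_6 − L_6 = 86.0625.

86.0625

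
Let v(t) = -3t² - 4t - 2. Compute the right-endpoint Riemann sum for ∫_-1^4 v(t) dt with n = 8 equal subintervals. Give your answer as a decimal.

Δt = (4 − (-1))/8 = 0.625.
Right endpoints: -0.375, 0.25, 0.875, 1.5, 2.125, 2.75, 3.375, 4.
v(-0.375) = -0.921875, v(0.25) = -3.1875, v(0.875) = -7.796875, v(1.5) = -14.75, v(2.125) = -24.046875, v(2.75) = -35.6875, v(3.375) = -49.671875, v(4) = -66.
Sum = Δt · [v(-0.375) + v(0.25) + v(0.875) + ...].
Sum = -126.2890625.

-126.2890625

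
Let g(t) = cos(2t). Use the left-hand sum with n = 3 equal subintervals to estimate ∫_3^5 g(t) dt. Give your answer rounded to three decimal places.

0.488

Δt = (5 − 3)/3 = 2/3.
Left endpoints: 3, 11/3, 13/3.
g(3) ≈ 0.960, g(11/3) ≈ 0.497, g(13/3) ≈ -0.726.
Sum = Δt · [g(3) + g(11/3) + g(13/3)].
Sum ≈ 0.488.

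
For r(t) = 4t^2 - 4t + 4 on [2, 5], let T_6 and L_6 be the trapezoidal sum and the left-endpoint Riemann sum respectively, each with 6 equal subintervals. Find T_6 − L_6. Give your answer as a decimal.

18

T_6 = 126.5.
L_6 = 108.5.
T_6 − L_6 = 18.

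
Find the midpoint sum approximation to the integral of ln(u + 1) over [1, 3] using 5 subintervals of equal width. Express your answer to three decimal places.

2.161

Δu = (3 − 1)/5 = 0.4.
Midpoints: 1.2, 1.6, 2, 2.4, 2.8.
f(1.2) ≈ 0.788, f(1.6) ≈ 0.956, f(2) ≈ 1.099, f(2.4) ≈ 1.224, f(2.8) ≈ 1.335.
Sum = Δu · [f(1.2) + f(1.6) + f(2) + f(2.4) + f(2.8)].
Sum ≈ 2.161.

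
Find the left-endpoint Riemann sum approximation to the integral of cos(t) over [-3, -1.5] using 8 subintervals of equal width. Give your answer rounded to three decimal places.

-0.953

Δt = (-1.5 − (-3))/8 = 0.1875.
Left endpoints: -3, -2.8125, -2.625, -2.4375, -2.25, -2.0625, -1.875, -1.6875.
f(-3) ≈ -0.990, f(-2.8125) ≈ -0.946, f(-2.625) ≈ -0.870, f(-2.4375) ≈ -0.762, f(-2.25) ≈ -0.628, f(-2.0625) ≈ -0.472, f(-1.875) ≈ -0.300, f(-1.6875) ≈ -0.116.
Sum = Δt · [f(-3) + f(-2.8125) + f(-2.625) + ...].
Sum ≈ -0.953.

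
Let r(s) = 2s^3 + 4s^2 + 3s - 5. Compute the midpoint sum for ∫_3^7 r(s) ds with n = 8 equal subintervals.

1618.5

Δs = (7 − 3)/8 = 0.5.
Midpoints: 3.25, 3.75, 4.25, 4.75, 5.25, 5.75, 6.25, 6.75.
r(3.25) = 115.65625, r(3.75) = 167.96875, r(4.25) = 233.53125, r(4.75) = 313.84375, r(5.25) = 410.40625, r(5.75) = 524.71875, r(6.25) = 658.28125, r(6.75) = 812.59375.
Sum = Δs · [r(3.25) + r(3.75) + r(4.25) + ...].
Sum = 1618.5.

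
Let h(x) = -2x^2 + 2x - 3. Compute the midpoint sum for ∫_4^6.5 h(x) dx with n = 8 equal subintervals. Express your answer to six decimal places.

-121.625977

Δx = (6.5 − 4)/8 = 0.3125.
Midpoints: 4.15625, 4.46875, 4.78125, 5.09375, 5.40625, 5.71875, 6.03125, 6.34375.
h(4.15625) = -14969/512, h(4.46875) = -17409/512, h(4.78125) = -20049/512, h(5.09375) = -22889/512, h(5.40625) = -25929/512, h(5.71875) = -29169/512, h(6.03125) = -32609/512, h(6.34375) = -36249/512.
Sum = Δx · [h(4.15625) + h(4.46875) + h(4.78125) + ...].
Sum ≈ -121.625977.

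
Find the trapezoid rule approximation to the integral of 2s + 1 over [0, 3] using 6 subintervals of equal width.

12

Δs = (3 − 0)/6 = 0.5.
f(0) = 1, f(0.5) = 2, f(1) = 3, f(1.5) = 4, f(2) = 5, f(2.5) = 6, f(3) = 7.
T_6 = (Δs/2)·[f(s_0) + 2f(s_1) + ... + 2f(s_{5}) + f(s_6)].
Sum = 12.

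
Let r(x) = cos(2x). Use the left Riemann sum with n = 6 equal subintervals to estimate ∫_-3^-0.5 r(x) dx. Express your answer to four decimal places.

-0.4402

Δx = (-0.5 − (-3))/6 = 5/12.
Left endpoints: -3, -31/12, -13/6, -1.75, -4/3, -11/12.
r(-3) ≈ 0.9602, r(-31/12) ≈ 0.4388, r(-13/6) ≈ -0.3700, r(-1.75) ≈ -0.9365, r(-4/3) ≈ -0.8893, r(-11/12) ≈ -0.2595.
Sum = Δx · [r(-3) + r(-31/12) + r(-13/6) + ...].
Sum ≈ -0.4402.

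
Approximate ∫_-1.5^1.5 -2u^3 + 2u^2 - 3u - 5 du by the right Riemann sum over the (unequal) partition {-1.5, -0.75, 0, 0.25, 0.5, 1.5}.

-19.0625

Subinterval widths: 0.75, 0.75, 0.25, 0.25, 1.
Right endpoints: -0.75, 0, 0.25, 0.5, 1.5.
f(-0.75) = -0.78125, f(0) = -5, f(0.25) = -5.65625, f(0.5) = -6.25, f(1.5) = -11.75.
Sum = Σ Δu_i · f(u_i).
Sum = -19.0625.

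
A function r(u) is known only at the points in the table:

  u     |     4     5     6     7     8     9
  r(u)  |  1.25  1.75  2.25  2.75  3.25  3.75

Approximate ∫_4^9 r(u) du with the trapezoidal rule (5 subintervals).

Δu = 1.
T_5 = (1/2)·[1.25 + 2·1.75 + 2·2.25 + 2·2.75 + 2·3.25 + 3.75] = 12.5.

12.5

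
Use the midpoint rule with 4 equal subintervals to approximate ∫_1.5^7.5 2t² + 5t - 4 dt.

Δt = (7.5 − 1.5)/4 = 1.5.
Midpoints: 2.25, 3.75, 5.25, 6.75.
f(2.25) = 17.375, f(3.75) = 42.875, f(5.25) = 77.375, f(6.75) = 120.875.
Sum = Δt · [f(2.25) + f(3.75) + f(5.25) + f(6.75)].
Sum = 387.75.

387.75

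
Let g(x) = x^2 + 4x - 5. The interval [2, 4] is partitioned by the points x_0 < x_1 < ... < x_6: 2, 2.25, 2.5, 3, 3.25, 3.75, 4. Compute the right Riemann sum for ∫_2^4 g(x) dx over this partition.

36.5

Subinterval widths: 0.25, 0.25, 0.5, 0.25, 0.5, 0.25.
Right endpoints: 2.25, 2.5, 3, 3.25, 3.75, 4.
g(2.25) = 9.0625, g(2.5) = 11.25, g(3) = 16, g(3.25) = 18.5625, g(3.75) = 24.0625, g(4) = 27.
Sum = Σ Δx_i · g(x_i).
Sum = 36.5.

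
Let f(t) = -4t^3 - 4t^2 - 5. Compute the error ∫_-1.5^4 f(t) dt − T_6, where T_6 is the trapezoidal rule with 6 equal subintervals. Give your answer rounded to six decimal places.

14.634838

Exact integral: ∫_-1.5^4 f(t) dt ≈ -368.27083333.
T_6 ≈ -382.90567130.
Error ≈ -368.27083333 − (-382.90567130) ≈ 14.634838.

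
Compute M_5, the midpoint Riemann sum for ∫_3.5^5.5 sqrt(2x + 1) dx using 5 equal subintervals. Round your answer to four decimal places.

Δx = (5.5 − 3.5)/5 = 0.4.
Midpoints: 3.7, 4.1, 4.5, 4.9, 5.3.
f(3.7) ≈ 2.8983, f(4.1) ≈ 3.0332, f(4.5) ≈ 3.1623, f(4.9) ≈ 3.2863, f(5.3) ≈ 3.4059.
Sum = Δx · [f(3.7) + f(4.1) + f(4.5) + f(4.9) + f(5.3)].
Sum ≈ 6.3144.

6.3144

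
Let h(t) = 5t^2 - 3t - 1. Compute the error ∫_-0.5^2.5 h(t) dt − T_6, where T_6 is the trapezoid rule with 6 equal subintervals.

Exact integral: ∫_-0.5^2.5 h(t) dt = 14.25.
T_6 = 14.875.
Error = 14.25 − 14.875 = -0.625.

-0.625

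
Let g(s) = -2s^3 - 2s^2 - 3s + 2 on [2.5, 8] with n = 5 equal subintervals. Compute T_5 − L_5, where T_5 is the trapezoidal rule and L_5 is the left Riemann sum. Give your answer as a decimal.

-618.6125

T_5 = -2472.1675.
L_5 = -1853.555.
T_5 − L_5 = -618.6125.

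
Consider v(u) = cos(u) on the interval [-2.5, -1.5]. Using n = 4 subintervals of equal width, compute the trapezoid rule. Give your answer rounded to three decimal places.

Δu = (-1.5 − (-2.5))/4 = 0.25.
v(-2.5) ≈ -0.801, v(-2.25) ≈ -0.628, v(-2) ≈ -0.416, v(-1.75) ≈ -0.178, v(-1.5) ≈ 0.071.
T_4 = (Δu/2)·[v(u_0) + 2v(u_1) + 2v(u_2) + 2v(u_3) + v(u_4)].
Sum ≈ -0.397.

-0.397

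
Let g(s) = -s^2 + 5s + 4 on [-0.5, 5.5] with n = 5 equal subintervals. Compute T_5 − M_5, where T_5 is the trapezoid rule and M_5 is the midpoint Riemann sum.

-2.16

T_5 = 42.06.
M_5 = 44.22.
T_5 − M_5 = -2.16.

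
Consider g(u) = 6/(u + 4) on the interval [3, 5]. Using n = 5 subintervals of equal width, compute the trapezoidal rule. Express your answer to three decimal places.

1.509

Δu = (5 − 3)/5 = 0.4.
g(3) = 6/7, g(3.4) = 30/37, g(3.8) = 10/13, g(4.2) = 30/41, g(4.6) = 30/43, g(5) = 2/3.
T_5 = (Δu/2)·[g(u_0) + 2g(u_1) + ... + 2g(u_{4}) + g(u_5)].
Sum ≈ 1.509.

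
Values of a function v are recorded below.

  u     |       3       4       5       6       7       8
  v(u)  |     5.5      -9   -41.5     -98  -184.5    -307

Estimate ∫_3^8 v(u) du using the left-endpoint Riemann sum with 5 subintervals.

Δu = 1.
Sum = 1·[5.5 + (-9) + (-41.5) + (-98) + (-184.5)] = -327.5.

-327.5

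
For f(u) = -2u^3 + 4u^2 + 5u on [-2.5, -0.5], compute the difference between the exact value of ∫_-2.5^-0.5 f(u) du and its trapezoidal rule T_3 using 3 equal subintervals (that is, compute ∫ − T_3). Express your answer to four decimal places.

-1.9259

Exact integral: ∫_-2.5^-0.5 f(u) du ≈ 25.166667.
T_3 ≈ 27.092593.
Error ≈ 25.166667 − 27.092593 ≈ -1.9259.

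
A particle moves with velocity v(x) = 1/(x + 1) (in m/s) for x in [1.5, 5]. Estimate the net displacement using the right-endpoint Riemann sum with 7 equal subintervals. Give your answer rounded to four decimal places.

Δx = (5 − 1.5)/7 = 0.5.
Right endpoints: 2, 2.5, 3, 3.5, 4, 4.5, 5.
v(2) = 1/3, v(2.5) = 2/7, v(3) = 0.25, v(3.5) = 2/9, v(4) = 0.2, v(4.5) = 2/11, v(5) = 1/6.
Sum = Δx · [v(2) + v(2.5) + v(3) + ...].
Sum ≈ 0.8199.

0.8199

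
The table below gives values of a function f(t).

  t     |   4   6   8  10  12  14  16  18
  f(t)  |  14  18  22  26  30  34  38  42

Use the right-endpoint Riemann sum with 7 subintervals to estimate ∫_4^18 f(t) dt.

Δt = 2.
Sum = 2·[18 + 22 + 26 + 30 + 34 + 38 + 42] = 420.

420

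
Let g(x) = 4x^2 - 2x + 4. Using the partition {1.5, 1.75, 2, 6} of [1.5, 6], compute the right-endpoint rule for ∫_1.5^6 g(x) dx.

551.1875

Subinterval widths: 0.25, 0.25, 4.
Right endpoints: 1.75, 2, 6.
g(1.75) = 12.75, g(2) = 16, g(6) = 136.
Sum = Σ Δx_i · g(x_i).
Sum = 551.1875.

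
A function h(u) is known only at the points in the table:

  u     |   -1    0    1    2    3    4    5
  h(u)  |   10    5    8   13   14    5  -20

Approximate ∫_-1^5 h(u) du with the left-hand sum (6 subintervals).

Δu = 1.
Sum = 1·[10 + 5 + 8 + 13 + 14 + 5] = 55.

55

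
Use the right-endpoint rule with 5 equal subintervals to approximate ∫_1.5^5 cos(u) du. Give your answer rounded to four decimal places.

Δu = (5 − 1.5)/5 = 0.7.
Right endpoints: 2.2, 2.9, 3.6, 4.3, 5.
f(2.2) ≈ -0.5885, f(2.9) ≈ -0.9710, f(3.6) ≈ -0.8968, f(4.3) ≈ -0.4008, f(5) ≈ 0.2837.
Sum = Δu · [f(2.2) + f(2.9) + f(3.6) + f(4.3) + f(5)].
Sum ≈ -1.8013.

-1.8013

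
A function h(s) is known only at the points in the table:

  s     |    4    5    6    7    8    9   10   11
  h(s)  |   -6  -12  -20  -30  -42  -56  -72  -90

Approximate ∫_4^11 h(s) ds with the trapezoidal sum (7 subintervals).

-280

Δs = 1.
T_7 = (1/2)·[(-6) + 2·(-12) + 2·(-20) + 2·(-30) + 2·(-42) + 2·(-56) + 2·(-72) + (-90)] = -280.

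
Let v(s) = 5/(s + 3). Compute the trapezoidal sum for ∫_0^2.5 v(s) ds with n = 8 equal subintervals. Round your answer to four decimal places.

Δs = (2.5 − 0)/8 = 0.3125.
v(0) = 5/3, v(0.3125) = 80/53, v(0.625) = 40/29, v(0.9375) = 80/63, v(1.25) = 20/17, v(1.5625) = 80/73, v(1.875) = 40/39, v(2.1875) = 80/83, v(2.5) = 10/11.
T_8 = (Δs/2)·[v(s_0) + 2v(s_1) + ... + 2v(s_{7}) + v(s_8)].
Sum ≈ 3.0339.

3.0339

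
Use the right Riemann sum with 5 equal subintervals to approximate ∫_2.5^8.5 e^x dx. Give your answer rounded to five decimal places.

8418.79635

Δx = (8.5 − 2.5)/5 = 1.2.
Right endpoints: 3.7, 4.9, 6.1, 7.3, 8.5.
f(3.7) ≈ 40.44730, f(4.9) ≈ 134.28978, f(6.1) ≈ 445.85777, f(7.3) ≈ 1480.29993, f(8.5) ≈ 4914.76884.
Sum = Δx · [f(3.7) + f(4.9) + f(6.1) + f(7.3) + f(8.5)].
Sum ≈ 8418.79635.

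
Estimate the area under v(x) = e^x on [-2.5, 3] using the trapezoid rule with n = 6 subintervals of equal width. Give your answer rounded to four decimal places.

21.3849

Δx = (3 − (-2.5))/6 = 11/12.
v(-2.5) ≈ 0.0821, v(-19/12) ≈ 0.2053, v(-2/3) ≈ 0.5134, v(0.25) ≈ 1.2840, v(7/6) ≈ 3.2113, v(25/12) ≈ 8.0312, v(3) ≈ 20.0855.
T_6 = (Δx/2)·[v(x_0) + 2v(x_1) + ... + 2v(x_{5}) + v(x_6)].
Sum ≈ 21.3849.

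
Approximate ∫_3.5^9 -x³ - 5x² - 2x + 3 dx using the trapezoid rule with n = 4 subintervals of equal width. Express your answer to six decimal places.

-2839.686523

Δx = (9 − 3.5)/4 = 1.375.
f(3.5) = -108.125, f(4.875) = -123615/512, f(6.25) = -448.953125, f(7.625) = -382093/512, f(9) = -1149.
T_4 = (Δx/2)·[f(x_0) + 2f(x_1) + 2f(x_2) + 2f(x_3) + f(x_4)].
Sum ≈ -2839.686523.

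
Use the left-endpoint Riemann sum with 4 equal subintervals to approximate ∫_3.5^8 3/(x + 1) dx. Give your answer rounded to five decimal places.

2.27857

Δx = (8 − 3.5)/4 = 1.125.
Left endpoints: 3.5, 4.625, 5.75, 6.875.
f(3.5) = 2/3, f(4.625) = 8/15, f(5.75) = 4/9, f(6.875) = 8/21.
Sum = Δx · [f(3.5) + f(4.625) + f(5.75) + f(6.875)].
Sum ≈ 2.27857.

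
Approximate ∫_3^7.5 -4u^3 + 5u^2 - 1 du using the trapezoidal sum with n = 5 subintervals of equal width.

Δu = (7.5 − 3)/5 = 0.9.
f(3) = -64, f(3.9) = -162.226, f(4.8) = -328.168, f(5.7) = -579.322, f(6.6) = -933.184, f(7.5) = -1407.25.
T_5 = (Δu/2)·[f(u_0) + 2f(u_1) + ... + 2f(u_{4}) + f(u_5)].
Sum = -2464.6725.

-2464.6725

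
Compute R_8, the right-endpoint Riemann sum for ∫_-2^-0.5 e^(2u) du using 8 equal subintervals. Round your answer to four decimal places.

Δu = (-0.5 − (-2))/8 = 0.1875.
Right endpoints: -1.8125, -1.625, -1.4375, -1.25, -1.0625, -0.875, -0.6875, -0.5.
f(-1.8125) ≈ 0.0266, f(-1.625) ≈ 0.0388, f(-1.4375) ≈ 0.0564, f(-1.25) ≈ 0.0821, f(-1.0625) ≈ 0.1194, f(-0.875) ≈ 0.1738, f(-0.6875) ≈ 0.2528, f(-0.5) ≈ 0.3679.
Sum = Δu · [f(-1.8125) + f(-1.625) + f(-1.4375) + ...].
Sum ≈ 0.2096.

0.2096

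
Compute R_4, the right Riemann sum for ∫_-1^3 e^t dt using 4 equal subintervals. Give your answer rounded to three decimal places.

Δt = (3 − (-1))/4 = 1.
Right endpoints: 0, 1, 2, 3.
f(0) ≈ 1.000, f(1) ≈ 2.718, f(2) ≈ 7.389, f(3) ≈ 20.086.
Sum = Δt · [f(0) + f(1) + f(2) + f(3)].
Sum ≈ 31.193.

31.193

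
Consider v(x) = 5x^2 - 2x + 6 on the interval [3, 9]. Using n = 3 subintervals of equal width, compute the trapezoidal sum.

Δx = (9 − 3)/3 = 2.
v(3) = 45, v(5) = 121, v(7) = 237, v(9) = 393.
T_3 = (Δx/2)·[v(x_0) + 2v(x_1) + 2v(x_2) + v(x_3)].
Sum = 1154.

1154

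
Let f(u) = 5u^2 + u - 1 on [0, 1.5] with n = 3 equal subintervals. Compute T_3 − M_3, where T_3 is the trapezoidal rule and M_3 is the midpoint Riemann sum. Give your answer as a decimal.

0.46875

T_3 = 5.5625.
M_3 = 5.09375.
T_3 − M_3 = 0.46875.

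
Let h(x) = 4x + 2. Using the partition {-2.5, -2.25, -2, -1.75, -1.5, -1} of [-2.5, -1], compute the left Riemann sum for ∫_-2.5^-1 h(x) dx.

-8.5

Subinterval widths: 0.25, 0.25, 0.25, 0.25, 0.5.
Left endpoints: -2.5, -2.25, -2, -1.75, -1.5.
h(-2.5) = -8, h(-2.25) = -7, h(-2) = -6, h(-1.75) = -5, h(-1.5) = -4.
Sum = Σ Δx_i · h(x_i).
Sum = -8.5.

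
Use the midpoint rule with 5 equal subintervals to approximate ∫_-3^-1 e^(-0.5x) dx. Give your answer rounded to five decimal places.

5.65650

Δx = (-1 − (-3))/5 = 0.4.
Midpoints: -2.8, -2.4, -2, -1.6, -1.2.
f(-2.8) ≈ 4.05520, f(-2.4) ≈ 3.32012, f(-2) ≈ 2.71828, f(-1.6) ≈ 2.22554, f(-1.2) ≈ 1.82212.
Sum = Δx · [f(-2.8) + f(-2.4) + f(-2) + f(-1.6) + f(-1.2)].
Sum ≈ 5.65650.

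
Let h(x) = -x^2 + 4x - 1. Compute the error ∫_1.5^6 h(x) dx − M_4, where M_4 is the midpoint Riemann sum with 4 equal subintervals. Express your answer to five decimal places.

Exact integral: ∫_1.5^6 h(x) dx = -7.875.
M_4 ≈ -7.4003906.
Error ≈ -7.875 − (-7.4003906) ≈ -0.47461.

-0.47461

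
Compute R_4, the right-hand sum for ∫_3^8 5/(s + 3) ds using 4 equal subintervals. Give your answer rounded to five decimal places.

Δs = (8 − 3)/4 = 1.25.
Right endpoints: 4.25, 5.5, 6.75, 8.
f(4.25) = 20/29, f(5.5) = 10/17, f(6.75) = 20/39, f(8) = 5/11.
Sum = Δs · [f(4.25) + f(5.5) + f(6.75) + f(8)].
Sum ≈ 2.80657.

2.80657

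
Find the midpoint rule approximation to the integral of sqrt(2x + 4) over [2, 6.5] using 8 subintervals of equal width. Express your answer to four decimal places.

Δx = (6.5 − 2)/8 = 0.5625.
Midpoints: 2.28125, 2.84375, 3.40625, 3.96875, 4.53125, 5.09375, 5.65625, 6.21875.
f(2.28125) ≈ 2.9262, f(2.84375) ≈ 3.1125, f(3.40625) ≈ 3.2882, f(3.96875) ≈ 3.4551, f(4.53125) ≈ 3.6142, f(5.09375) ≈ 3.7666, f(5.65625) ≈ 3.9131, f(6.21875) ≈ 4.0543.
Sum = Δx · [f(2.28125) + f(2.84375) + f(3.40625) + ...].
Sum ≈ 15.8233.

15.8233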